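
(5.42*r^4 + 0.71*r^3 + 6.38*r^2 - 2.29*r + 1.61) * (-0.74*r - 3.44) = -4.0108*r^5 - 19.1702*r^4 - 7.1636*r^3 - 20.2526*r^2 + 6.6862*r - 5.5384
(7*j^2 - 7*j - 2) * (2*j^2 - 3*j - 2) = 14*j^4 - 35*j^3 + 3*j^2 + 20*j + 4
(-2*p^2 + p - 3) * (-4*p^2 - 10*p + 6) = 8*p^4 + 16*p^3 - 10*p^2 + 36*p - 18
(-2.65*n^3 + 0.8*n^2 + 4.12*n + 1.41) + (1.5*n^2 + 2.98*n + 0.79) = -2.65*n^3 + 2.3*n^2 + 7.1*n + 2.2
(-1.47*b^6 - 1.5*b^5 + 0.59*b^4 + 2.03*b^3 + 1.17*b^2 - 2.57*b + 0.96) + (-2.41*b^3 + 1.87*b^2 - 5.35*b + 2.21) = -1.47*b^6 - 1.5*b^5 + 0.59*b^4 - 0.38*b^3 + 3.04*b^2 - 7.92*b + 3.17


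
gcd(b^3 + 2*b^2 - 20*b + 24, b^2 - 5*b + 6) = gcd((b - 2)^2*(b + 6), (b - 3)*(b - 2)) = b - 2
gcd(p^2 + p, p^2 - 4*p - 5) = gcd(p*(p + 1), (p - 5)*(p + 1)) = p + 1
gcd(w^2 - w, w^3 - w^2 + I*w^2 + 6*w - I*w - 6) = w - 1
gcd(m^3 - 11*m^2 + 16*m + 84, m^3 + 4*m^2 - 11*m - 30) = m + 2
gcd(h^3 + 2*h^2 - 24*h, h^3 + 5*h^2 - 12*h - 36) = h + 6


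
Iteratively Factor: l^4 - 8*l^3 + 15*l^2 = (l - 3)*(l^3 - 5*l^2) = (l - 5)*(l - 3)*(l^2) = l*(l - 5)*(l - 3)*(l)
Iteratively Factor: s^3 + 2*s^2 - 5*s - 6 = (s + 1)*(s^2 + s - 6) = (s + 1)*(s + 3)*(s - 2)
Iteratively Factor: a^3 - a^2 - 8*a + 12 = (a + 3)*(a^2 - 4*a + 4) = (a - 2)*(a + 3)*(a - 2)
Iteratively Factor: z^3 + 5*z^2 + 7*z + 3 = (z + 1)*(z^2 + 4*z + 3) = (z + 1)*(z + 3)*(z + 1)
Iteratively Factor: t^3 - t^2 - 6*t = (t + 2)*(t^2 - 3*t) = (t - 3)*(t + 2)*(t)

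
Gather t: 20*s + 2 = 20*s + 2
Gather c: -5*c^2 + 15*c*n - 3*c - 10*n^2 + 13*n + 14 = -5*c^2 + c*(15*n - 3) - 10*n^2 + 13*n + 14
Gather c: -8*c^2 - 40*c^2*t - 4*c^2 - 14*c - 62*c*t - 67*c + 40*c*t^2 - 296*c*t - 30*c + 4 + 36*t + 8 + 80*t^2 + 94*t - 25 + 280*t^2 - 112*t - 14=c^2*(-40*t - 12) + c*(40*t^2 - 358*t - 111) + 360*t^2 + 18*t - 27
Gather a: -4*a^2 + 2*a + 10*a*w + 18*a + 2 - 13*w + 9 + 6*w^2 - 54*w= -4*a^2 + a*(10*w + 20) + 6*w^2 - 67*w + 11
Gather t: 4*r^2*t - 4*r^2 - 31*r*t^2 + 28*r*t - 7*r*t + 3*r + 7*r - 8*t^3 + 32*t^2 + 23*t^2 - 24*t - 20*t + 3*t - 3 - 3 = -4*r^2 + 10*r - 8*t^3 + t^2*(55 - 31*r) + t*(4*r^2 + 21*r - 41) - 6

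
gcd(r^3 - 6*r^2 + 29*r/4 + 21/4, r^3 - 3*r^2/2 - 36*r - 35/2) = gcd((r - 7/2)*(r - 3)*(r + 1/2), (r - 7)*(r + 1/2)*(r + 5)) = r + 1/2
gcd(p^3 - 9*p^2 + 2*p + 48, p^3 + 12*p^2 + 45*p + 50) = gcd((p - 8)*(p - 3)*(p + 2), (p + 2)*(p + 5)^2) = p + 2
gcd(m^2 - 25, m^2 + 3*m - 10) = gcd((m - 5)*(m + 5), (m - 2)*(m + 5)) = m + 5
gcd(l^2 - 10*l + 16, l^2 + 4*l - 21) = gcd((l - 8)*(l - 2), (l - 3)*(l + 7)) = 1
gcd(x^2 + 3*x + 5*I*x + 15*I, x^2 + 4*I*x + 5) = x + 5*I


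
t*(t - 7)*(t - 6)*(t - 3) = t^4 - 16*t^3 + 81*t^2 - 126*t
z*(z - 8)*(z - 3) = z^3 - 11*z^2 + 24*z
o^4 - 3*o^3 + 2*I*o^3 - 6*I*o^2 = o^2*(o - 3)*(o + 2*I)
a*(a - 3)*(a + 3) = a^3 - 9*a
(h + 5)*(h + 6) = h^2 + 11*h + 30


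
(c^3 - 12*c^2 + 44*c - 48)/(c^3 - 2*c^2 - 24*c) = (c^2 - 6*c + 8)/(c*(c + 4))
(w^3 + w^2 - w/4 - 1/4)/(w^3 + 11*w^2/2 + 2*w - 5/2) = (w + 1/2)/(w + 5)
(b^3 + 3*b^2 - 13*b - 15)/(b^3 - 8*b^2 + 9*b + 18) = (b + 5)/(b - 6)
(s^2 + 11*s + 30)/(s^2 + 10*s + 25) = (s + 6)/(s + 5)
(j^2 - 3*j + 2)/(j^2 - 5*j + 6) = (j - 1)/(j - 3)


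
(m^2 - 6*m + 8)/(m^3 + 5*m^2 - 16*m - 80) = (m - 2)/(m^2 + 9*m + 20)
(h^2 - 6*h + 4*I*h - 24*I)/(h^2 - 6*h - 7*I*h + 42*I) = (h + 4*I)/(h - 7*I)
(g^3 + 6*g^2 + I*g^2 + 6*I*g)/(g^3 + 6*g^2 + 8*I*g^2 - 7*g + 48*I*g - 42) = g/(g + 7*I)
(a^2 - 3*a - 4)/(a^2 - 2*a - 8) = (a + 1)/(a + 2)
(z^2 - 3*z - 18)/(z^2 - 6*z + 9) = (z^2 - 3*z - 18)/(z^2 - 6*z + 9)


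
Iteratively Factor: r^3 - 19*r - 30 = (r + 3)*(r^2 - 3*r - 10) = (r - 5)*(r + 3)*(r + 2)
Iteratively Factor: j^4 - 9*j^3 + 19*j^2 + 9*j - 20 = (j + 1)*(j^3 - 10*j^2 + 29*j - 20) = (j - 5)*(j + 1)*(j^2 - 5*j + 4) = (j - 5)*(j - 4)*(j + 1)*(j - 1)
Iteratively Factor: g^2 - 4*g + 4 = (g - 2)*(g - 2)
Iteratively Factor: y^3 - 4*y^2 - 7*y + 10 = (y - 5)*(y^2 + y - 2) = (y - 5)*(y - 1)*(y + 2)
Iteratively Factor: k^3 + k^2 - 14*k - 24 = (k + 3)*(k^2 - 2*k - 8) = (k - 4)*(k + 3)*(k + 2)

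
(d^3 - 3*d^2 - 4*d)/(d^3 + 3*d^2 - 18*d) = (d^2 - 3*d - 4)/(d^2 + 3*d - 18)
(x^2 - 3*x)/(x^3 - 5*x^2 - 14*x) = (3 - x)/(-x^2 + 5*x + 14)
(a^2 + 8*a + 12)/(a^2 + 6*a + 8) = (a + 6)/(a + 4)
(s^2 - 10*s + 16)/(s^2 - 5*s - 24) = (s - 2)/(s + 3)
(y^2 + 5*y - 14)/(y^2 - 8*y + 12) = (y + 7)/(y - 6)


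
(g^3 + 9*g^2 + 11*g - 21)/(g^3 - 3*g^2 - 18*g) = (g^2 + 6*g - 7)/(g*(g - 6))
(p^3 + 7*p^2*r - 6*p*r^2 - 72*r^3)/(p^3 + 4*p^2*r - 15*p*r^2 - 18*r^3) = (p + 4*r)/(p + r)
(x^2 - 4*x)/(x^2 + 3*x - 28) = x/(x + 7)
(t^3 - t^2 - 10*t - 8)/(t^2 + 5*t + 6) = (t^2 - 3*t - 4)/(t + 3)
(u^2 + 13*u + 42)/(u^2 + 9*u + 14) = (u + 6)/(u + 2)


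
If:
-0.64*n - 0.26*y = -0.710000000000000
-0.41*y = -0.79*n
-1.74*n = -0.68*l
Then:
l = 1.59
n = 0.62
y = 1.20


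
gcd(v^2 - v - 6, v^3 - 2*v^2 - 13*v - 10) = v + 2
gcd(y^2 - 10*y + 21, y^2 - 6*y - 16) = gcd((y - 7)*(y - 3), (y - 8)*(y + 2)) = 1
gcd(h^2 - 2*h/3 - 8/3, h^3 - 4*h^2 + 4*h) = h - 2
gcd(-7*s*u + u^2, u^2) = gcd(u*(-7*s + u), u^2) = u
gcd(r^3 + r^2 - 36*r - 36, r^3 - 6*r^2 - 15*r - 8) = r + 1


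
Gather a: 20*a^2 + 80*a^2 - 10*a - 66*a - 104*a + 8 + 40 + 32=100*a^2 - 180*a + 80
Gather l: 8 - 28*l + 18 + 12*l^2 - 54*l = 12*l^2 - 82*l + 26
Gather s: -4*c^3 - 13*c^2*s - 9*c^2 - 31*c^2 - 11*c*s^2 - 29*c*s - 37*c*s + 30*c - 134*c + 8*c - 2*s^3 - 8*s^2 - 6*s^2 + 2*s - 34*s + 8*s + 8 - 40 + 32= -4*c^3 - 40*c^2 - 96*c - 2*s^3 + s^2*(-11*c - 14) + s*(-13*c^2 - 66*c - 24)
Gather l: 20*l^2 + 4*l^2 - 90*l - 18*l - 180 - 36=24*l^2 - 108*l - 216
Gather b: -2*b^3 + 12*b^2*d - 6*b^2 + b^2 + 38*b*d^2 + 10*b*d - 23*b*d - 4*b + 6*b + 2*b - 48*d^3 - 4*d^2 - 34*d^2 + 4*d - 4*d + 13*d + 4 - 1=-2*b^3 + b^2*(12*d - 5) + b*(38*d^2 - 13*d + 4) - 48*d^3 - 38*d^2 + 13*d + 3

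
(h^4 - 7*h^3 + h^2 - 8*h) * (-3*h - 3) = -3*h^5 + 18*h^4 + 18*h^3 + 21*h^2 + 24*h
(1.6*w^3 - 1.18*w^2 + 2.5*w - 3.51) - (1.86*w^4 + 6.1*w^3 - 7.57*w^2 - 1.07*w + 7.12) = -1.86*w^4 - 4.5*w^3 + 6.39*w^2 + 3.57*w - 10.63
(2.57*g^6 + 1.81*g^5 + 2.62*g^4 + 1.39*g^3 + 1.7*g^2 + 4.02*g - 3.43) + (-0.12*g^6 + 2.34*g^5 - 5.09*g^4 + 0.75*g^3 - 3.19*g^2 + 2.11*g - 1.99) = 2.45*g^6 + 4.15*g^5 - 2.47*g^4 + 2.14*g^3 - 1.49*g^2 + 6.13*g - 5.42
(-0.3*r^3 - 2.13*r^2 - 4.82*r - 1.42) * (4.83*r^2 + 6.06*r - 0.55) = -1.449*r^5 - 12.1059*r^4 - 36.0234*r^3 - 34.8963*r^2 - 5.9542*r + 0.781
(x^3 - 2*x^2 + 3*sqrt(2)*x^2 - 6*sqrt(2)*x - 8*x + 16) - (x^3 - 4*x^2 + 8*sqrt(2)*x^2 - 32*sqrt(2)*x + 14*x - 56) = -5*sqrt(2)*x^2 + 2*x^2 - 22*x + 26*sqrt(2)*x + 72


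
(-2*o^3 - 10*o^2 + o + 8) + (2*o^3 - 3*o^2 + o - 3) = -13*o^2 + 2*o + 5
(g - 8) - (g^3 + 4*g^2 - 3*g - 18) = -g^3 - 4*g^2 + 4*g + 10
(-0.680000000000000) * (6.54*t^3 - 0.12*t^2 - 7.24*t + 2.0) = -4.4472*t^3 + 0.0816*t^2 + 4.9232*t - 1.36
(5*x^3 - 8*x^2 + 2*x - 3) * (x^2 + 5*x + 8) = 5*x^5 + 17*x^4 + 2*x^3 - 57*x^2 + x - 24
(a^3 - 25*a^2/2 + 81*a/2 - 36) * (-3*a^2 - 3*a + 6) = -3*a^5 + 69*a^4/2 - 78*a^3 - 177*a^2/2 + 351*a - 216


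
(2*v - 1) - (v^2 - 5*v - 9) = -v^2 + 7*v + 8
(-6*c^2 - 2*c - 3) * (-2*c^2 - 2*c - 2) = 12*c^4 + 16*c^3 + 22*c^2 + 10*c + 6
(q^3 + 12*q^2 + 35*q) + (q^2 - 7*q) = q^3 + 13*q^2 + 28*q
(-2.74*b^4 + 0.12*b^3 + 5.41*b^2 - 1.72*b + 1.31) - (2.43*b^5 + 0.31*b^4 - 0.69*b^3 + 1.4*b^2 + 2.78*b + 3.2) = -2.43*b^5 - 3.05*b^4 + 0.81*b^3 + 4.01*b^2 - 4.5*b - 1.89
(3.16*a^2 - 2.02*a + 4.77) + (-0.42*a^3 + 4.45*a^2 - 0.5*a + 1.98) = -0.42*a^3 + 7.61*a^2 - 2.52*a + 6.75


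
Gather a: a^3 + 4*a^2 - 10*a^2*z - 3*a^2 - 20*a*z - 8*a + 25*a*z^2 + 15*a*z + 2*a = a^3 + a^2*(1 - 10*z) + a*(25*z^2 - 5*z - 6)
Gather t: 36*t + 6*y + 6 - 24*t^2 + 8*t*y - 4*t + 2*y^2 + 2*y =-24*t^2 + t*(8*y + 32) + 2*y^2 + 8*y + 6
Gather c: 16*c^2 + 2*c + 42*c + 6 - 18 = 16*c^2 + 44*c - 12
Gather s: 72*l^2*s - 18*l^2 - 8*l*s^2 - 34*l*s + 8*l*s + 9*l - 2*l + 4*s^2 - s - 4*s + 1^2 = -18*l^2 + 7*l + s^2*(4 - 8*l) + s*(72*l^2 - 26*l - 5) + 1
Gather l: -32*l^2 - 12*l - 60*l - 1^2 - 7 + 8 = -32*l^2 - 72*l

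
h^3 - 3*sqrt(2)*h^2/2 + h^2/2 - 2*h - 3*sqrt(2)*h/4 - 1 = (h + 1/2)*(h - 2*sqrt(2))*(h + sqrt(2)/2)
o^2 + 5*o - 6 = (o - 1)*(o + 6)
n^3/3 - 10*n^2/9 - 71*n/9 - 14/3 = (n/3 + 1)*(n - 7)*(n + 2/3)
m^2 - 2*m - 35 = (m - 7)*(m + 5)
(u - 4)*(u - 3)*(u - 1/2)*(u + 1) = u^4 - 13*u^3/2 + 8*u^2 + 19*u/2 - 6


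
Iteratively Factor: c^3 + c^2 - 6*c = (c - 2)*(c^2 + 3*c) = (c - 2)*(c + 3)*(c)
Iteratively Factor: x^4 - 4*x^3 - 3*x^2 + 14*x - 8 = (x - 4)*(x^3 - 3*x + 2) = (x - 4)*(x + 2)*(x^2 - 2*x + 1) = (x - 4)*(x - 1)*(x + 2)*(x - 1)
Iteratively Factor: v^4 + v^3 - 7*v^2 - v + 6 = (v - 1)*(v^3 + 2*v^2 - 5*v - 6) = (v - 1)*(v + 3)*(v^2 - v - 2) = (v - 1)*(v + 1)*(v + 3)*(v - 2)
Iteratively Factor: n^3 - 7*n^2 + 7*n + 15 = (n - 3)*(n^2 - 4*n - 5) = (n - 5)*(n - 3)*(n + 1)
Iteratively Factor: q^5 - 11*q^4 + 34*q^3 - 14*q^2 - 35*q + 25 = (q - 1)*(q^4 - 10*q^3 + 24*q^2 + 10*q - 25) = (q - 1)^2*(q^3 - 9*q^2 + 15*q + 25) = (q - 5)*(q - 1)^2*(q^2 - 4*q - 5) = (q - 5)^2*(q - 1)^2*(q + 1)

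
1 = 1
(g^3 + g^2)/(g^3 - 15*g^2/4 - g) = 4*g*(g + 1)/(4*g^2 - 15*g - 4)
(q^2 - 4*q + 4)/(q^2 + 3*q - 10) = (q - 2)/(q + 5)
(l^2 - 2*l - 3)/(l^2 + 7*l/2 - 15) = 2*(l^2 - 2*l - 3)/(2*l^2 + 7*l - 30)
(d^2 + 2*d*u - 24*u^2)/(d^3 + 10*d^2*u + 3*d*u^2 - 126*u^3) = (-d + 4*u)/(-d^2 - 4*d*u + 21*u^2)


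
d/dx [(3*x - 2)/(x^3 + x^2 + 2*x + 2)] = (3*x^3 + 3*x^2 + 6*x - (3*x - 2)*(3*x^2 + 2*x + 2) + 6)/(x^3 + x^2 + 2*x + 2)^2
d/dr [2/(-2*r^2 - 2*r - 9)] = 4*(2*r + 1)/(2*r^2 + 2*r + 9)^2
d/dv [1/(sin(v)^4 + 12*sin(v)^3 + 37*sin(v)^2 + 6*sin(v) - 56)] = -2*(2*sin(v)^3 + 18*sin(v)^2 + 37*sin(v) + 3)*cos(v)/(sin(v)^4 + 12*sin(v)^3 + 37*sin(v)^2 + 6*sin(v) - 56)^2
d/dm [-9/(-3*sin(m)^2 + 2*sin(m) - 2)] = 18*(1 - 3*sin(m))*cos(m)/(3*sin(m)^2 - 2*sin(m) + 2)^2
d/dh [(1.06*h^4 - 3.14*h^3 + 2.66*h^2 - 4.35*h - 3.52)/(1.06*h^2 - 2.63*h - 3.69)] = (2.2472*h^5 - 11.6918*h^4 + 0.870799999999999*h^3 + 32.375*h^2 - 12.1684*h + 6.7939)/(1.1236*h^4 - 5.5756*h^3 - 0.905900000000001*h^2 + 19.4094*h + 13.6161)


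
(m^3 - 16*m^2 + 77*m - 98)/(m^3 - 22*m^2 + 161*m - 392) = (m - 2)/(m - 8)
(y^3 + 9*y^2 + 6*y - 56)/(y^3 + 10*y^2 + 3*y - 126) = (y^2 + 2*y - 8)/(y^2 + 3*y - 18)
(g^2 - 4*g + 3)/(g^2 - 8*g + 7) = (g - 3)/(g - 7)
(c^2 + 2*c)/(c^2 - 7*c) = (c + 2)/(c - 7)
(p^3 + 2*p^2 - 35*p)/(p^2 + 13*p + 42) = p*(p - 5)/(p + 6)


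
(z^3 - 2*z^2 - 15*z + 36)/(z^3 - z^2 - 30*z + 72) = (z^2 + z - 12)/(z^2 + 2*z - 24)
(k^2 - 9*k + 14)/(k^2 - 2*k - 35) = (k - 2)/(k + 5)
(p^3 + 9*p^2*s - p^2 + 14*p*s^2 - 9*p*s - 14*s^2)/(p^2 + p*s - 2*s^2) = (p^2 + 7*p*s - p - 7*s)/(p - s)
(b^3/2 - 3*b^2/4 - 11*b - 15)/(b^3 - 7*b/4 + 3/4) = (2*b^3 - 3*b^2 - 44*b - 60)/(4*b^3 - 7*b + 3)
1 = 1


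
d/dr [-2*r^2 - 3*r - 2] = -4*r - 3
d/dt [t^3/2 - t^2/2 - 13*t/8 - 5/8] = 3*t^2/2 - t - 13/8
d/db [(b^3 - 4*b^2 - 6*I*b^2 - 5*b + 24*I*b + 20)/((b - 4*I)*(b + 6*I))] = (b^4 + 4*I*b^3 + b^2*(89 - 32*I) + b*(-232 - 288*I) - 120 + 536*I)/(b^4 + 4*I*b^3 + 44*b^2 + 96*I*b + 576)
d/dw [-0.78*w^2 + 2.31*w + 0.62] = 2.31 - 1.56*w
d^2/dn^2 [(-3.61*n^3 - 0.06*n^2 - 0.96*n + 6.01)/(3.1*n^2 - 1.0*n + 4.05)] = (-5.6843418860808e-14*n^5 + 64.6039*n^3 + 438.7794*n^2 - 394.74735*n - 148.6354)/(29.791*n^6 - 28.83*n^5 + 126.0615*n^4 - 76.33*n^3 + 164.69325*n^2 - 49.2075*n + 66.430125)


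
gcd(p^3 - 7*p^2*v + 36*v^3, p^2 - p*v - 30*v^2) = p - 6*v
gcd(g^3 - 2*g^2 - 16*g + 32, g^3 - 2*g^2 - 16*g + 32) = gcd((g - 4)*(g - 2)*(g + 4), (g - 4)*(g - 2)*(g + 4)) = g^3 - 2*g^2 - 16*g + 32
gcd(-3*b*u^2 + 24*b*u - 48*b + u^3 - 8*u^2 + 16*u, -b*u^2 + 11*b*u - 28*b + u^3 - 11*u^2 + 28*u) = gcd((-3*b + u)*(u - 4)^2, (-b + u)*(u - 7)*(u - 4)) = u - 4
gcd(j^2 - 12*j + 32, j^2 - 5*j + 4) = j - 4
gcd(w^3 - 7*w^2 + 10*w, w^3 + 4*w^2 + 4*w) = w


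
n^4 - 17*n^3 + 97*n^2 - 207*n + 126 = (n - 7)*(n - 6)*(n - 3)*(n - 1)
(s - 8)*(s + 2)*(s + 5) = s^3 - s^2 - 46*s - 80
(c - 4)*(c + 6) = c^2 + 2*c - 24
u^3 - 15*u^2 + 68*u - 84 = (u - 7)*(u - 6)*(u - 2)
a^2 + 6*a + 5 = (a + 1)*(a + 5)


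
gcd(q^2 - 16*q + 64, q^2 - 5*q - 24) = q - 8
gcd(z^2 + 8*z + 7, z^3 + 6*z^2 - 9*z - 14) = z^2 + 8*z + 7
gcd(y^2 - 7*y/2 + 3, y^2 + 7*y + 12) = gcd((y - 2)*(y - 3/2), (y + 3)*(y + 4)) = 1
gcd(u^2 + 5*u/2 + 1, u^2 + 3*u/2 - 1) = u + 2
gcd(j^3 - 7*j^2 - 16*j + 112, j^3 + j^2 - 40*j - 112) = j^2 - 3*j - 28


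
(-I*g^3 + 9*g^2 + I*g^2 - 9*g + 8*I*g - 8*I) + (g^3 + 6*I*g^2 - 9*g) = g^3 - I*g^3 + 9*g^2 + 7*I*g^2 - 18*g + 8*I*g - 8*I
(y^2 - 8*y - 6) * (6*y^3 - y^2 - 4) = 6*y^5 - 49*y^4 - 28*y^3 + 2*y^2 + 32*y + 24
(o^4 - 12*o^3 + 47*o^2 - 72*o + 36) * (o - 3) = o^5 - 15*o^4 + 83*o^3 - 213*o^2 + 252*o - 108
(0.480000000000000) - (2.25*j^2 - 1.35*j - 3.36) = -2.25*j^2 + 1.35*j + 3.84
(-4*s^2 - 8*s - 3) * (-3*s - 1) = 12*s^3 + 28*s^2 + 17*s + 3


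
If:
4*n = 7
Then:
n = 7/4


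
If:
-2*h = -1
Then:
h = 1/2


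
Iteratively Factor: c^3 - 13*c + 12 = (c + 4)*(c^2 - 4*c + 3) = (c - 1)*(c + 4)*(c - 3)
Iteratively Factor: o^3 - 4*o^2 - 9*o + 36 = (o - 3)*(o^2 - o - 12) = (o - 3)*(o + 3)*(o - 4)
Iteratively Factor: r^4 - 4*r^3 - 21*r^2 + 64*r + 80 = (r - 4)*(r^3 - 21*r - 20) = (r - 4)*(r + 1)*(r^2 - r - 20) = (r - 4)*(r + 1)*(r + 4)*(r - 5)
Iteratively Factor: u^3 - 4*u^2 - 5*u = (u + 1)*(u^2 - 5*u) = u*(u + 1)*(u - 5)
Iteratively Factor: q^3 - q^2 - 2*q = (q + 1)*(q^2 - 2*q) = q*(q + 1)*(q - 2)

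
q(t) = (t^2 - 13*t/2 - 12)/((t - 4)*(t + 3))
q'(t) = (2*t - 13/2)/((t - 4)*(t + 3)) - (t^2 - 13*t/2 - 12)/((t - 4)*(t + 3)^2) - (t^2 - 13*t/2 - 12)/((t - 4)^2*(t + 3))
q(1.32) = 1.63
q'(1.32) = 0.56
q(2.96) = 3.63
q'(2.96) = 2.97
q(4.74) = -3.55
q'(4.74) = 5.78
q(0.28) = 1.13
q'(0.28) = 0.45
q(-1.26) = 0.24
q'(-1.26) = 0.89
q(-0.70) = 0.64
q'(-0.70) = 0.59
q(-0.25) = 0.88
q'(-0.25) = 0.49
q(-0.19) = 0.91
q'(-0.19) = 0.48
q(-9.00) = 1.63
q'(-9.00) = 0.08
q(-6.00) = 2.10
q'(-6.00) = 0.29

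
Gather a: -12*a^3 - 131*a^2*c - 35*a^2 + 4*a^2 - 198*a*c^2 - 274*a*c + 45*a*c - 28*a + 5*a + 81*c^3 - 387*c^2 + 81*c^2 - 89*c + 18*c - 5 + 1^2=-12*a^3 + a^2*(-131*c - 31) + a*(-198*c^2 - 229*c - 23) + 81*c^3 - 306*c^2 - 71*c - 4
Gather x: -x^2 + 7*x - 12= -x^2 + 7*x - 12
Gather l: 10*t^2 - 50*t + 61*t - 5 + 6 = 10*t^2 + 11*t + 1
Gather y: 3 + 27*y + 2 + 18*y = 45*y + 5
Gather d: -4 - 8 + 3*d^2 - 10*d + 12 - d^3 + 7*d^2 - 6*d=-d^3 + 10*d^2 - 16*d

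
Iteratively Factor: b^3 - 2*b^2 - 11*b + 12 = (b - 4)*(b^2 + 2*b - 3) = (b - 4)*(b - 1)*(b + 3)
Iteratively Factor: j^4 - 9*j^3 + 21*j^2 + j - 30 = (j + 1)*(j^3 - 10*j^2 + 31*j - 30) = (j - 2)*(j + 1)*(j^2 - 8*j + 15) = (j - 3)*(j - 2)*(j + 1)*(j - 5)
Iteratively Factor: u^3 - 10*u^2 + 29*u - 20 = (u - 1)*(u^2 - 9*u + 20) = (u - 4)*(u - 1)*(u - 5)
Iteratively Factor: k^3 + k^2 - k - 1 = (k - 1)*(k^2 + 2*k + 1) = (k - 1)*(k + 1)*(k + 1)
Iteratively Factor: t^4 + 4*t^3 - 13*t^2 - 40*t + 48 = (t - 3)*(t^3 + 7*t^2 + 8*t - 16) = (t - 3)*(t + 4)*(t^2 + 3*t - 4) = (t - 3)*(t - 1)*(t + 4)*(t + 4)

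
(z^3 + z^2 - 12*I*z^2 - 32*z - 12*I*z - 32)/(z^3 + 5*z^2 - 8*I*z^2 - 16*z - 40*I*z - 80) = (z^2 + z*(1 - 8*I) - 8*I)/(z^2 + z*(5 - 4*I) - 20*I)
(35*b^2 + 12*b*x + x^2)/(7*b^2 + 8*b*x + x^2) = (5*b + x)/(b + x)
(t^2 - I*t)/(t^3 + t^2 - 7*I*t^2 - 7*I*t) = (t - I)/(t^2 + t - 7*I*t - 7*I)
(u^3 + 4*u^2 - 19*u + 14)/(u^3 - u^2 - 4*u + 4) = (u + 7)/(u + 2)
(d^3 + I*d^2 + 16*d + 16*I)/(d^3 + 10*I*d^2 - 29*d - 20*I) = (d - 4*I)/(d + 5*I)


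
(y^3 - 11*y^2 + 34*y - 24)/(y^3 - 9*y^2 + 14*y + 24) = (y - 1)/(y + 1)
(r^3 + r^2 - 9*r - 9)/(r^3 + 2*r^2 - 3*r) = (r^2 - 2*r - 3)/(r*(r - 1))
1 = 1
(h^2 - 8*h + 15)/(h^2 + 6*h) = (h^2 - 8*h + 15)/(h*(h + 6))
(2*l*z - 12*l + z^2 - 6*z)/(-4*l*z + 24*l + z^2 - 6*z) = (2*l + z)/(-4*l + z)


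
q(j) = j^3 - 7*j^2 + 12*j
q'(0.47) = 6.08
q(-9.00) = -1404.00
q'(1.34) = -1.37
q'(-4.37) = 130.47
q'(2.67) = -3.99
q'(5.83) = 32.35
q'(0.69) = 3.77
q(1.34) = 5.92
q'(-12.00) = 612.00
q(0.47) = 4.20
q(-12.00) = -2880.00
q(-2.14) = -67.54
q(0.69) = 5.28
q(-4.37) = -269.57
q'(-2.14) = 55.70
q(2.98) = 0.06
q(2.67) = 1.17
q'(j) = 3*j^2 - 14*j + 12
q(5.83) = 30.19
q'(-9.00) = 381.00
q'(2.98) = -3.08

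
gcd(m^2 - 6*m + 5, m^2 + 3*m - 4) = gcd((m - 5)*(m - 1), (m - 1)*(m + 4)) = m - 1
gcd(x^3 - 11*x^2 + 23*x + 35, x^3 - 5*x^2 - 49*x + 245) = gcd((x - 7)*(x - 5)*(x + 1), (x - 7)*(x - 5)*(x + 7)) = x^2 - 12*x + 35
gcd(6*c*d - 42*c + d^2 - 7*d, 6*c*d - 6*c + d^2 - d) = 6*c + d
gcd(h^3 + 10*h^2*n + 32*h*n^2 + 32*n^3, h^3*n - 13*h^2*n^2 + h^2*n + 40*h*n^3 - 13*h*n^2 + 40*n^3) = 1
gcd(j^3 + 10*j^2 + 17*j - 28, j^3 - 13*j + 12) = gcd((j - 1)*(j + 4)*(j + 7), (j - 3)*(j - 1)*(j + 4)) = j^2 + 3*j - 4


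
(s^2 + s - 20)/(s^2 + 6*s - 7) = (s^2 + s - 20)/(s^2 + 6*s - 7)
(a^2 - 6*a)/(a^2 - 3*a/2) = 2*(a - 6)/(2*a - 3)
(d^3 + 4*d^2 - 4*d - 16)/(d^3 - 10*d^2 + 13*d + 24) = (d^3 + 4*d^2 - 4*d - 16)/(d^3 - 10*d^2 + 13*d + 24)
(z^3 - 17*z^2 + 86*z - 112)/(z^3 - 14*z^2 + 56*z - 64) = (z - 7)/(z - 4)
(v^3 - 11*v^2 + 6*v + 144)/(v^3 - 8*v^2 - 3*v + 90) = (v - 8)/(v - 5)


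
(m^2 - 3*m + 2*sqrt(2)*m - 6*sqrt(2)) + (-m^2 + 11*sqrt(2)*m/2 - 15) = -3*m + 15*sqrt(2)*m/2 - 15 - 6*sqrt(2)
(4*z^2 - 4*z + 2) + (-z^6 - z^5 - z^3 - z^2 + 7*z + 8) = -z^6 - z^5 - z^3 + 3*z^2 + 3*z + 10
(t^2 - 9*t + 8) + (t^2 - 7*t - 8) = 2*t^2 - 16*t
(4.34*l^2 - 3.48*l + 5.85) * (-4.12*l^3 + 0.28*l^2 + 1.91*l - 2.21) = -17.8808*l^5 + 15.5528*l^4 - 16.787*l^3 - 14.6002*l^2 + 18.8643*l - 12.9285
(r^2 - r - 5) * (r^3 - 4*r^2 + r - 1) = r^5 - 5*r^4 + 18*r^2 - 4*r + 5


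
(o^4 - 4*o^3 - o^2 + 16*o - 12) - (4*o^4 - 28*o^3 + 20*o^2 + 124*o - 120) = -3*o^4 + 24*o^3 - 21*o^2 - 108*o + 108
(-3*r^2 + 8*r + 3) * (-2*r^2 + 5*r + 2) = 6*r^4 - 31*r^3 + 28*r^2 + 31*r + 6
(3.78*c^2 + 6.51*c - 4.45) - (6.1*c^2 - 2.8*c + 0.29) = -2.32*c^2 + 9.31*c - 4.74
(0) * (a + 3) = 0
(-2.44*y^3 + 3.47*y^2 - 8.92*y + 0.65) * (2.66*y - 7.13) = -6.4904*y^4 + 26.6274*y^3 - 48.4683*y^2 + 65.3286*y - 4.6345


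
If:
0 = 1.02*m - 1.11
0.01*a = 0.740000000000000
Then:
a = 74.00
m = 1.09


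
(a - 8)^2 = a^2 - 16*a + 64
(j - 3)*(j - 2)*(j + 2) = j^3 - 3*j^2 - 4*j + 12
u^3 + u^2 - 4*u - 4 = (u - 2)*(u + 1)*(u + 2)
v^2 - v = v*(v - 1)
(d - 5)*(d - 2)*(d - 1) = d^3 - 8*d^2 + 17*d - 10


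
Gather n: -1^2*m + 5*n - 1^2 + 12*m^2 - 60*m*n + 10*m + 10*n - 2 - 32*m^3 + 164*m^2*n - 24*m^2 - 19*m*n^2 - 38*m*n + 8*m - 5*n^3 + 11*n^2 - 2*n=-32*m^3 - 12*m^2 + 17*m - 5*n^3 + n^2*(11 - 19*m) + n*(164*m^2 - 98*m + 13) - 3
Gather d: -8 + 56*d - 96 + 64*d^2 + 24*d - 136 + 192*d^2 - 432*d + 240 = 256*d^2 - 352*d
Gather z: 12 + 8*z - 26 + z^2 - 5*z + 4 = z^2 + 3*z - 10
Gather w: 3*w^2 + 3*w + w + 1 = 3*w^2 + 4*w + 1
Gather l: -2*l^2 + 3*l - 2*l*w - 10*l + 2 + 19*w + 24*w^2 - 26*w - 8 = -2*l^2 + l*(-2*w - 7) + 24*w^2 - 7*w - 6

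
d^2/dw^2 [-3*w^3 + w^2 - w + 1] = 2 - 18*w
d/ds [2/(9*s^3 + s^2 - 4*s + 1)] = 2*(-27*s^2 - 2*s + 4)/(9*s^3 + s^2 - 4*s + 1)^2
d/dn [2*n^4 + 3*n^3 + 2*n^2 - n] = 8*n^3 + 9*n^2 + 4*n - 1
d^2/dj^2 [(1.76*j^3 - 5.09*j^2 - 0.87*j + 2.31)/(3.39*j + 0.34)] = (40.452192*j^3 + 12.171456*j^2 + 1.220736*j + 53.922218)/(38.958219*j^3 + 11.721942*j^2 + 1.175652*j + 0.039304)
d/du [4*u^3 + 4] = 12*u^2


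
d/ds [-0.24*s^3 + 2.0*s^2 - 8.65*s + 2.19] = -0.72*s^2 + 4.0*s - 8.65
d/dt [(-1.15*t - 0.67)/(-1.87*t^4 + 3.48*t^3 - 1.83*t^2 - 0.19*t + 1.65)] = (-6.4515*t^4 + 2.9924*t^3 + 4.8903*t^2 - 2.4522*t - 2.0248)/(3.4969*t^8 - 13.0152*t^7 + 18.9546*t^6 - 12.0262*t^5 - 4.1445*t^4 + 12.1794*t^3 - 6.0029*t^2 - 0.627*t + 2.7225)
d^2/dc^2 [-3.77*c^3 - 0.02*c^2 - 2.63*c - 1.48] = -22.62*c - 0.04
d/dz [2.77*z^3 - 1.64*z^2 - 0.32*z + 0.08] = 8.31*z^2 - 3.28*z - 0.32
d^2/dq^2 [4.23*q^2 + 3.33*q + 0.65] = 8.46000000000000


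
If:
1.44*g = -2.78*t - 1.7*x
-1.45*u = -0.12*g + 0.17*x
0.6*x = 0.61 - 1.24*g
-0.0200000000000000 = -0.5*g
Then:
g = 0.04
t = -0.59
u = -0.11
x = 0.93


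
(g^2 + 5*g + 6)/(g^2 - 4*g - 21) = (g + 2)/(g - 7)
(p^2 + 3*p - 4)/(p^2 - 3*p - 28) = (p - 1)/(p - 7)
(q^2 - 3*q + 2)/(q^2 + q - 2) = (q - 2)/(q + 2)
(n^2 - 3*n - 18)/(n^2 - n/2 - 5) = 2*(-n^2 + 3*n + 18)/(-2*n^2 + n + 10)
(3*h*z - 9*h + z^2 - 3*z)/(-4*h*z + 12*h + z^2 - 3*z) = (3*h + z)/(-4*h + z)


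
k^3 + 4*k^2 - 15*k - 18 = (k - 3)*(k + 1)*(k + 6)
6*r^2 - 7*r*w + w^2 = (-6*r + w)*(-r + w)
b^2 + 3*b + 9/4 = (b + 3/2)^2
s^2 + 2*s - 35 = (s - 5)*(s + 7)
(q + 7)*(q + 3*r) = q^2 + 3*q*r + 7*q + 21*r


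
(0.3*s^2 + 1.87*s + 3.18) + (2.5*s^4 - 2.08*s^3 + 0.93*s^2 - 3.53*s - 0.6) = 2.5*s^4 - 2.08*s^3 + 1.23*s^2 - 1.66*s + 2.58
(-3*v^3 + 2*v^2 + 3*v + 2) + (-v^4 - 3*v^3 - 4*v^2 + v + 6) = -v^4 - 6*v^3 - 2*v^2 + 4*v + 8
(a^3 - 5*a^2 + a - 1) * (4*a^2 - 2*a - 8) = 4*a^5 - 22*a^4 + 6*a^3 + 34*a^2 - 6*a + 8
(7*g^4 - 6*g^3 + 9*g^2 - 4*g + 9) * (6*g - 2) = 42*g^5 - 50*g^4 + 66*g^3 - 42*g^2 + 62*g - 18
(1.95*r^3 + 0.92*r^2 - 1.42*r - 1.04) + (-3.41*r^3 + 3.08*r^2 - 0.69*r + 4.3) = -1.46*r^3 + 4.0*r^2 - 2.11*r + 3.26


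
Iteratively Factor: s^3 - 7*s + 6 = (s + 3)*(s^2 - 3*s + 2) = (s - 1)*(s + 3)*(s - 2)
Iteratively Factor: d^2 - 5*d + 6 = (d - 3)*(d - 2)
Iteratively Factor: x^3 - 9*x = (x)*(x^2 - 9) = x*(x + 3)*(x - 3)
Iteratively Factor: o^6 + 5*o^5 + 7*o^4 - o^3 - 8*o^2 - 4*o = (o + 2)*(o^5 + 3*o^4 + o^3 - 3*o^2 - 2*o) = (o - 1)*(o + 2)*(o^4 + 4*o^3 + 5*o^2 + 2*o) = (o - 1)*(o + 1)*(o + 2)*(o^3 + 3*o^2 + 2*o) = (o - 1)*(o + 1)^2*(o + 2)*(o^2 + 2*o) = o*(o - 1)*(o + 1)^2*(o + 2)*(o + 2)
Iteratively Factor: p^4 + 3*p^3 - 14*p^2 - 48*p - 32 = (p + 2)*(p^3 + p^2 - 16*p - 16) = (p + 1)*(p + 2)*(p^2 - 16) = (p - 4)*(p + 1)*(p + 2)*(p + 4)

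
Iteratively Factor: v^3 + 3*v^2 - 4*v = (v + 4)*(v^2 - v) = v*(v + 4)*(v - 1)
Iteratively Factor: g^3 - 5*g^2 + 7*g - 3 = (g - 1)*(g^2 - 4*g + 3) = (g - 1)^2*(g - 3)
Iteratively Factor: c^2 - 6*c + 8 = (c - 2)*(c - 4)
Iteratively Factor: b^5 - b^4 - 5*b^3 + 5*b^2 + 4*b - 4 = (b + 1)*(b^4 - 2*b^3 - 3*b^2 + 8*b - 4) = (b - 1)*(b + 1)*(b^3 - b^2 - 4*b + 4) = (b - 2)*(b - 1)*(b + 1)*(b^2 + b - 2) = (b - 2)*(b - 1)*(b + 1)*(b + 2)*(b - 1)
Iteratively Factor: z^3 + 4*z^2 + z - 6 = (z + 3)*(z^2 + z - 2) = (z - 1)*(z + 3)*(z + 2)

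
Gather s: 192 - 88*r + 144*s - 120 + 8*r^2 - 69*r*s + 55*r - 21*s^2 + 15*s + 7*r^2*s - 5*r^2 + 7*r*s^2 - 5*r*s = 3*r^2 - 33*r + s^2*(7*r - 21) + s*(7*r^2 - 74*r + 159) + 72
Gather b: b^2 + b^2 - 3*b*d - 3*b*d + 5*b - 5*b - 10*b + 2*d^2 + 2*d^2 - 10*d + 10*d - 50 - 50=2*b^2 + b*(-6*d - 10) + 4*d^2 - 100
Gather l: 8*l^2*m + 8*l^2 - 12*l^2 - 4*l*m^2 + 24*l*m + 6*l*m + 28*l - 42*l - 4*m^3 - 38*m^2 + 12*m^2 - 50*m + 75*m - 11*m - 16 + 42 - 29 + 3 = l^2*(8*m - 4) + l*(-4*m^2 + 30*m - 14) - 4*m^3 - 26*m^2 + 14*m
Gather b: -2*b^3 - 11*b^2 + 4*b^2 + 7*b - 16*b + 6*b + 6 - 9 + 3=-2*b^3 - 7*b^2 - 3*b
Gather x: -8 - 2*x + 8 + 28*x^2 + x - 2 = 28*x^2 - x - 2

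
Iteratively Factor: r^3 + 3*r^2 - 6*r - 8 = (r + 4)*(r^2 - r - 2) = (r - 2)*(r + 4)*(r + 1)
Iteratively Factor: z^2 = (z)*(z)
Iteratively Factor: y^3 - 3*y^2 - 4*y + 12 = (y - 3)*(y^2 - 4) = (y - 3)*(y - 2)*(y + 2)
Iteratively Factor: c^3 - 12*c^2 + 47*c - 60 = (c - 4)*(c^2 - 8*c + 15) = (c - 5)*(c - 4)*(c - 3)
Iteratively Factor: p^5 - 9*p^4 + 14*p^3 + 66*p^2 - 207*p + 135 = (p - 3)*(p^4 - 6*p^3 - 4*p^2 + 54*p - 45) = (p - 3)*(p - 1)*(p^3 - 5*p^2 - 9*p + 45) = (p - 5)*(p - 3)*(p - 1)*(p^2 - 9) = (p - 5)*(p - 3)^2*(p - 1)*(p + 3)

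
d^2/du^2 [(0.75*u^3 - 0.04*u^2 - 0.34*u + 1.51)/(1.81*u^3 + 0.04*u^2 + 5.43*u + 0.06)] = (-7.105427357601e-15*u^7 - 0.370688*u^6 - 50.910594*u^5 + 60.596628*u^4 + 52.733282*u^3 + 90.968658*u^2 + 1.005012*u + 89.258406)/(5.929741*u^9 + 0.393132*u^8 + 53.376357*u^7 + 2.948554*u^6 + 160.155135*u^5 + 7.076664*u^4 + 160.200747*u^3 + 5.307714*u^2 + 0.058644*u + 0.000216)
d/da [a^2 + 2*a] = 2*a + 2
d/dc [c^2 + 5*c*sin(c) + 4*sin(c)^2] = 5*c*cos(c) + 2*c + 5*sin(c) + 4*sin(2*c)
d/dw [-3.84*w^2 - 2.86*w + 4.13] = -7.68*w - 2.86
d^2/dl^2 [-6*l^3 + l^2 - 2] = 2 - 36*l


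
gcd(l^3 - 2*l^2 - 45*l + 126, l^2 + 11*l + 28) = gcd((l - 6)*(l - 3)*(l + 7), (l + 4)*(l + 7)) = l + 7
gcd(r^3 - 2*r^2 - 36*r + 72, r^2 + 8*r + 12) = r + 6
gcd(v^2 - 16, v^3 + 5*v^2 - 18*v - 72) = v - 4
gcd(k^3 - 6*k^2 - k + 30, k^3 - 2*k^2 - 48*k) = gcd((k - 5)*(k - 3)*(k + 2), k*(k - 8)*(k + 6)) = 1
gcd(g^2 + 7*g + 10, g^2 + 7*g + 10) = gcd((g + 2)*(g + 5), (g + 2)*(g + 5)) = g^2 + 7*g + 10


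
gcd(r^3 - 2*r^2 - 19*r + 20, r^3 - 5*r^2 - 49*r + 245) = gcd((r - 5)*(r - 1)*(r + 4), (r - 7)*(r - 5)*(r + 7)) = r - 5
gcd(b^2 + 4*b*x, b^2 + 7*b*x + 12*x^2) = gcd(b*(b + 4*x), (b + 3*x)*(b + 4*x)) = b + 4*x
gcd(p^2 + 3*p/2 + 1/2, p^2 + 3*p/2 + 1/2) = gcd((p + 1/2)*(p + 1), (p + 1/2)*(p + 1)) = p^2 + 3*p/2 + 1/2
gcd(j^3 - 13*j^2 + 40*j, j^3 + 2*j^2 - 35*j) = j^2 - 5*j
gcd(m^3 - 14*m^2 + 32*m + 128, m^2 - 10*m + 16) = m - 8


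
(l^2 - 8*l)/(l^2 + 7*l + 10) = l*(l - 8)/(l^2 + 7*l + 10)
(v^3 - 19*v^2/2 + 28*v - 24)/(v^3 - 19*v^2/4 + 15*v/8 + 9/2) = 4*(v - 4)/(4*v + 3)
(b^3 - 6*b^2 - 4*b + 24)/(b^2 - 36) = (b^2 - 4)/(b + 6)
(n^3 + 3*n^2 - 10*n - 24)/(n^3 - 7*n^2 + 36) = (n + 4)/(n - 6)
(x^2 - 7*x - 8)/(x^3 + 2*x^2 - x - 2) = (x - 8)/(x^2 + x - 2)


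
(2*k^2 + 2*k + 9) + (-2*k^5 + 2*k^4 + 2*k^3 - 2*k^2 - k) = -2*k^5 + 2*k^4 + 2*k^3 + k + 9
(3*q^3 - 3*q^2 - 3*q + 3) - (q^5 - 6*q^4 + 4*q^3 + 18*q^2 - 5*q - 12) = -q^5 + 6*q^4 - q^3 - 21*q^2 + 2*q + 15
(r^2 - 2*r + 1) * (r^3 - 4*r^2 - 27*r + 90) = r^5 - 6*r^4 - 18*r^3 + 140*r^2 - 207*r + 90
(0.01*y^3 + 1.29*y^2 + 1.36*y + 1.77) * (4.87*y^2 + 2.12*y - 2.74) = 0.0487*y^5 + 6.3035*y^4 + 9.3306*y^3 + 7.9685*y^2 + 0.0259999999999998*y - 4.8498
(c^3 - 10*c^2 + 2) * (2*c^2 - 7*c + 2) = 2*c^5 - 27*c^4 + 72*c^3 - 16*c^2 - 14*c + 4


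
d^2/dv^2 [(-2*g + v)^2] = 2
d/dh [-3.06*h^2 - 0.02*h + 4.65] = -6.12*h - 0.02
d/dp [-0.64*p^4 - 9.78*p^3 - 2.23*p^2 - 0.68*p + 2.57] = -2.56*p^3 - 29.34*p^2 - 4.46*p - 0.68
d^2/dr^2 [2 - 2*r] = 0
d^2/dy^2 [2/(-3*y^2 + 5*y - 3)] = 4*(9*y^2 - 15*y - (6*y - 5)^2 + 9)/(3*y^2 - 5*y + 3)^3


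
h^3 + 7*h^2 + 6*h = h*(h + 1)*(h + 6)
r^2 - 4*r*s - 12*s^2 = (r - 6*s)*(r + 2*s)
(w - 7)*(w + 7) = w^2 - 49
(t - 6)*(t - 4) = t^2 - 10*t + 24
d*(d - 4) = d^2 - 4*d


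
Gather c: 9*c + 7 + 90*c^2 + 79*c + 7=90*c^2 + 88*c + 14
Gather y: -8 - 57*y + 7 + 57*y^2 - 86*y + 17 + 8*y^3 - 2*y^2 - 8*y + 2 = 8*y^3 + 55*y^2 - 151*y + 18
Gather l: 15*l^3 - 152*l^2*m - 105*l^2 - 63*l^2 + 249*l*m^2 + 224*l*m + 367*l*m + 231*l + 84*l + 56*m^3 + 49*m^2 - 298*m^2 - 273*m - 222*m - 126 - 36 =15*l^3 + l^2*(-152*m - 168) + l*(249*m^2 + 591*m + 315) + 56*m^3 - 249*m^2 - 495*m - 162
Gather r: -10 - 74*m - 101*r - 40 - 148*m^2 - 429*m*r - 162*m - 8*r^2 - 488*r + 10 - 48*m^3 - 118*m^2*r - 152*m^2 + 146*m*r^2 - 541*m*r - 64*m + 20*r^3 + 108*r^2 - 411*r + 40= -48*m^3 - 300*m^2 - 300*m + 20*r^3 + r^2*(146*m + 100) + r*(-118*m^2 - 970*m - 1000)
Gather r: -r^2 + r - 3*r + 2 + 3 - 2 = -r^2 - 2*r + 3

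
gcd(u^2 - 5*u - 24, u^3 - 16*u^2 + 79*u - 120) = u - 8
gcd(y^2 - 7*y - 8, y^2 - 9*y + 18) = 1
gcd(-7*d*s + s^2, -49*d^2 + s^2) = -7*d + s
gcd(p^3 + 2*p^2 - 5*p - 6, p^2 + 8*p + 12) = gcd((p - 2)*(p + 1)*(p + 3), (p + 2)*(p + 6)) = 1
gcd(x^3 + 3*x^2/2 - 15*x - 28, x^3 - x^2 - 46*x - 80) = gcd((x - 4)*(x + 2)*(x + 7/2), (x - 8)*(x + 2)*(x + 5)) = x + 2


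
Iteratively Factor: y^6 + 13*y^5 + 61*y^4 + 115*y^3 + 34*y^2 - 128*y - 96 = (y + 4)*(y^5 + 9*y^4 + 25*y^3 + 15*y^2 - 26*y - 24) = (y + 2)*(y + 4)*(y^4 + 7*y^3 + 11*y^2 - 7*y - 12) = (y + 1)*(y + 2)*(y + 4)*(y^3 + 6*y^2 + 5*y - 12) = (y + 1)*(y + 2)*(y + 4)^2*(y^2 + 2*y - 3) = (y + 1)*(y + 2)*(y + 3)*(y + 4)^2*(y - 1)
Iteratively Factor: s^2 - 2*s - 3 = (s + 1)*(s - 3)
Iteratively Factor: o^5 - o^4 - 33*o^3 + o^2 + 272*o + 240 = (o - 4)*(o^4 + 3*o^3 - 21*o^2 - 83*o - 60) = (o - 4)*(o + 1)*(o^3 + 2*o^2 - 23*o - 60) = (o - 4)*(o + 1)*(o + 4)*(o^2 - 2*o - 15) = (o - 5)*(o - 4)*(o + 1)*(o + 4)*(o + 3)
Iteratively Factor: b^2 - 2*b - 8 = (b - 4)*(b + 2)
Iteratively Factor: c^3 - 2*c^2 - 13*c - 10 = (c + 1)*(c^2 - 3*c - 10) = (c - 5)*(c + 1)*(c + 2)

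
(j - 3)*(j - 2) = j^2 - 5*j + 6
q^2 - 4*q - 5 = (q - 5)*(q + 1)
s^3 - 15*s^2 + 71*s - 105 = (s - 7)*(s - 5)*(s - 3)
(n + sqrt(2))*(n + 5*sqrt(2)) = n^2 + 6*sqrt(2)*n + 10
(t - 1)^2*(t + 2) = t^3 - 3*t + 2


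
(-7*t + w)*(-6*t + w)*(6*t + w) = 252*t^3 - 36*t^2*w - 7*t*w^2 + w^3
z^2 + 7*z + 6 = (z + 1)*(z + 6)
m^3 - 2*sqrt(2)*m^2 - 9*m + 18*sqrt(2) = (m - 3)*(m + 3)*(m - 2*sqrt(2))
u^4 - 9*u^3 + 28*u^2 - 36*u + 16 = (u - 4)*(u - 2)^2*(u - 1)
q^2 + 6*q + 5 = (q + 1)*(q + 5)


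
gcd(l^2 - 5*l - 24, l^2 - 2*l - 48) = l - 8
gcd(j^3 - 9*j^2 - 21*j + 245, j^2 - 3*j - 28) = j - 7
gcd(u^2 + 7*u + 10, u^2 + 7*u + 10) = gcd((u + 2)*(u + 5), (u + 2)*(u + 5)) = u^2 + 7*u + 10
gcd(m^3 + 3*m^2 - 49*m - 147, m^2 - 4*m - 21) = m^2 - 4*m - 21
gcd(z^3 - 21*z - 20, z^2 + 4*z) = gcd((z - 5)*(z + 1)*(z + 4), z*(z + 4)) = z + 4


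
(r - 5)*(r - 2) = r^2 - 7*r + 10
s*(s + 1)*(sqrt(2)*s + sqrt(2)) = sqrt(2)*s^3 + 2*sqrt(2)*s^2 + sqrt(2)*s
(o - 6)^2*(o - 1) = o^3 - 13*o^2 + 48*o - 36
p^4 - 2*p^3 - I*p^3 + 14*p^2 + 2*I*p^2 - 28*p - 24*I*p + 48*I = (p - 2)*(p - 3*I)*(p - 2*I)*(p + 4*I)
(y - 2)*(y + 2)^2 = y^3 + 2*y^2 - 4*y - 8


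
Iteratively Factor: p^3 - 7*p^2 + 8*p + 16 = (p - 4)*(p^2 - 3*p - 4) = (p - 4)^2*(p + 1)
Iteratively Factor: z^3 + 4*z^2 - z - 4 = (z + 1)*(z^2 + 3*z - 4) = (z + 1)*(z + 4)*(z - 1)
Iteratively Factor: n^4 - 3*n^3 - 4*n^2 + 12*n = (n - 2)*(n^3 - n^2 - 6*n) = (n - 3)*(n - 2)*(n^2 + 2*n) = (n - 3)*(n - 2)*(n + 2)*(n)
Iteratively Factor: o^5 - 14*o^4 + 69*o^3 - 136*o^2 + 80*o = (o - 1)*(o^4 - 13*o^3 + 56*o^2 - 80*o) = (o - 4)*(o - 1)*(o^3 - 9*o^2 + 20*o) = (o - 5)*(o - 4)*(o - 1)*(o^2 - 4*o) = (o - 5)*(o - 4)^2*(o - 1)*(o)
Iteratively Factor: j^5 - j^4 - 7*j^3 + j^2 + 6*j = (j + 2)*(j^4 - 3*j^3 - j^2 + 3*j) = (j - 3)*(j + 2)*(j^3 - j) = (j - 3)*(j - 1)*(j + 2)*(j^2 + j) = j*(j - 3)*(j - 1)*(j + 2)*(j + 1)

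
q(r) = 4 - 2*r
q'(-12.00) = -2.00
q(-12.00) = 28.00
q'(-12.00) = -2.00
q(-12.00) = 28.00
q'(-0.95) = -2.00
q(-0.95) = 5.90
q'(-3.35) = -2.00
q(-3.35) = 10.70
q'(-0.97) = -2.00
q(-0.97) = 5.94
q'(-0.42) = -2.00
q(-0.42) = 4.84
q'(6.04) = -2.00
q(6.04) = -8.08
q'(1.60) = -2.00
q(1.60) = 0.80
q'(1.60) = -2.00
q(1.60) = 0.80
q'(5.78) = -2.00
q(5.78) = -7.56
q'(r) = -2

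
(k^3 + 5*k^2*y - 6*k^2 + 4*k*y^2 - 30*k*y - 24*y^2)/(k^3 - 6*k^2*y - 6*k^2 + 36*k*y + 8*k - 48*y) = (k^3 + 5*k^2*y - 6*k^2 + 4*k*y^2 - 30*k*y - 24*y^2)/(k^3 - 6*k^2*y - 6*k^2 + 36*k*y + 8*k - 48*y)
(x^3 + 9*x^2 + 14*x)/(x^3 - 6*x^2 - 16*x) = (x + 7)/(x - 8)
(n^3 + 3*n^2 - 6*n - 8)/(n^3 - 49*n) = (n^3 + 3*n^2 - 6*n - 8)/(n*(n^2 - 49))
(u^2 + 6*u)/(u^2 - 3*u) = (u + 6)/(u - 3)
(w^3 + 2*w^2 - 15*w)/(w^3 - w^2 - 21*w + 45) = w/(w - 3)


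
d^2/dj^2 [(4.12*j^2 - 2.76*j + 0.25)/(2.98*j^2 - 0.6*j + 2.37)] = (-5.6843418860808e-14*j^4 - 34.286688*j^3 - 161.266872*j^2 + 114.274656*j + 35.082516)/(26.463592*j^6 - 15.98472*j^5 + 66.358044*j^4 - 25.64136*j^3 + 52.774686*j^2 - 10.11042*j + 13.312053)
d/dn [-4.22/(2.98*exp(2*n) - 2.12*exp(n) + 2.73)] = (25.1512*exp(n) - 8.9464)*exp(n)/(2.98*exp(2*n) - 2.12*exp(n) + 2.73)^2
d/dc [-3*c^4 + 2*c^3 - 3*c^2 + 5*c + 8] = -12*c^3 + 6*c^2 - 6*c + 5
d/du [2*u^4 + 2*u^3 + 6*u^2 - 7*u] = 8*u^3 + 6*u^2 + 12*u - 7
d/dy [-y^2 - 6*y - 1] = -2*y - 6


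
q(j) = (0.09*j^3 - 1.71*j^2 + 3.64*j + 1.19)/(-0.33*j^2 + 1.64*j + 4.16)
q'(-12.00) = -0.26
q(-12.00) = 7.05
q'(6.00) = -13.23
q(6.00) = -9.00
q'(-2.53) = 8.63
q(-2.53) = 9.72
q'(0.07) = 0.67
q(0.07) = 0.34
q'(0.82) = 0.07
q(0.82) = 0.58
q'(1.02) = -0.02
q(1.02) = 0.59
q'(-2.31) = 19.27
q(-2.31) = 12.56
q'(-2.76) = 4.67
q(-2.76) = 8.25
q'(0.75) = 0.11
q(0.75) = 0.58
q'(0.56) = 0.22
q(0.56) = 0.54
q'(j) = (0.66*j - 1.64)*(0.09*j^3 - 1.71*j^2 + 3.64*j + 1.19)/(-0.33*j^2 + 1.64*j + 4.16)^2 + (0.27*j^2 - 3.42*j + 3.64)/(-0.33*j^2 + 1.64*j + 4.16) = (-0.0297*j^4 + 0.2952*j^3 - 0.48*j^2 - 13.4418*j + 13.1908)/(0.1089*j^4 - 1.0824*j^3 - 0.0560000000000005*j^2 + 13.6448*j + 17.3056)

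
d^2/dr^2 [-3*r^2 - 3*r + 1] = -6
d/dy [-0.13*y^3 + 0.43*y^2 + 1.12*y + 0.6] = -0.39*y^2 + 0.86*y + 1.12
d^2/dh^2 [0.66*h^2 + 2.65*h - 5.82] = 1.32000000000000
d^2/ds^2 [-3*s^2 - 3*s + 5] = -6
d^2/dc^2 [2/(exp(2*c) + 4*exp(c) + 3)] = 8*(-(exp(c) + 1)*(exp(2*c) + 4*exp(c) + 3) + 2*(exp(c) + 2)^2*exp(c))*exp(c)/(exp(2*c) + 4*exp(c) + 3)^3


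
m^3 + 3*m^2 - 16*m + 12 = (m - 2)*(m - 1)*(m + 6)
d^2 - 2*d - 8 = (d - 4)*(d + 2)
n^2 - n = n*(n - 1)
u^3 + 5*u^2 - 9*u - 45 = (u - 3)*(u + 3)*(u + 5)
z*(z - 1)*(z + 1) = z^3 - z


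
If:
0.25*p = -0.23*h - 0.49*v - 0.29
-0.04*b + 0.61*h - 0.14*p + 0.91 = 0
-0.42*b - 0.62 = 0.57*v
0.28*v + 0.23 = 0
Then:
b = -0.36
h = -1.17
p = 1.52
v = -0.82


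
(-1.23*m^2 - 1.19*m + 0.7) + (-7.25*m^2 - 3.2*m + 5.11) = -8.48*m^2 - 4.39*m + 5.81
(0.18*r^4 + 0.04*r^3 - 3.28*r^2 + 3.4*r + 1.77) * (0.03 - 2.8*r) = -0.504*r^5 - 0.1066*r^4 + 9.1852*r^3 - 9.6184*r^2 - 4.854*r + 0.0531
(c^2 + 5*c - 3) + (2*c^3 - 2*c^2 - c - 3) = 2*c^3 - c^2 + 4*c - 6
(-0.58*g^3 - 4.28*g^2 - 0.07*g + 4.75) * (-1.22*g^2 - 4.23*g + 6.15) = 0.7076*g^5 + 7.675*g^4 + 14.6228*g^3 - 31.8209*g^2 - 20.523*g + 29.2125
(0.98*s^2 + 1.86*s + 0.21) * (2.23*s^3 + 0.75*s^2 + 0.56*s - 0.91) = 2.1854*s^5 + 4.8828*s^4 + 2.4121*s^3 + 0.3073*s^2 - 1.575*s - 0.1911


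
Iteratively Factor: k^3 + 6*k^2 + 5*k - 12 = (k + 4)*(k^2 + 2*k - 3) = (k - 1)*(k + 4)*(k + 3)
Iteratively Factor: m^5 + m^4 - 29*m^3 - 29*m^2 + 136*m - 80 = (m + 4)*(m^4 - 3*m^3 - 17*m^2 + 39*m - 20) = (m - 1)*(m + 4)*(m^3 - 2*m^2 - 19*m + 20) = (m - 1)^2*(m + 4)*(m^2 - m - 20) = (m - 1)^2*(m + 4)^2*(m - 5)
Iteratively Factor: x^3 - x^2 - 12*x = (x - 4)*(x^2 + 3*x) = x*(x - 4)*(x + 3)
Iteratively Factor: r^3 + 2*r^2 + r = (r + 1)*(r^2 + r) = r*(r + 1)*(r + 1)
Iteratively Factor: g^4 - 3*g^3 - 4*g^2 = (g - 4)*(g^3 + g^2) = g*(g - 4)*(g^2 + g) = g^2*(g - 4)*(g + 1)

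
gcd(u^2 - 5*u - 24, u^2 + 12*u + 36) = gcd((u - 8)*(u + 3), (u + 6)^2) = 1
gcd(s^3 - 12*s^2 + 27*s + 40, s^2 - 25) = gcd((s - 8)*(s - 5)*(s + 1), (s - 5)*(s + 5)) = s - 5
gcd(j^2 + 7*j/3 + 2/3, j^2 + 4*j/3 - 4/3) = j + 2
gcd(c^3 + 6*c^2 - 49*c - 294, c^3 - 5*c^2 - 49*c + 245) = c^2 - 49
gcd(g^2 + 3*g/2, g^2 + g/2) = g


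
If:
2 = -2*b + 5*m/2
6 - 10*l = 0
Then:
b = 5*m/4 - 1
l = 3/5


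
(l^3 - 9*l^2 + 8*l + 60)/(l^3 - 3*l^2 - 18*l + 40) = (l^2 - 4*l - 12)/(l^2 + 2*l - 8)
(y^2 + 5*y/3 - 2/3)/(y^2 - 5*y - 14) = (y - 1/3)/(y - 7)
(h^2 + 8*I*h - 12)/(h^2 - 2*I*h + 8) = (h + 6*I)/(h - 4*I)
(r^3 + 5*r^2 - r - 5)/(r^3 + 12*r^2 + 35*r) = (r^2 - 1)/(r*(r + 7))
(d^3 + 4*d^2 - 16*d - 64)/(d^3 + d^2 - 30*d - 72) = (d^2 - 16)/(d^2 - 3*d - 18)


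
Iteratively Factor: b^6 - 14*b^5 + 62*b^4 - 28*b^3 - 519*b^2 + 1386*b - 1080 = (b + 3)*(b^5 - 17*b^4 + 113*b^3 - 367*b^2 + 582*b - 360) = (b - 3)*(b + 3)*(b^4 - 14*b^3 + 71*b^2 - 154*b + 120) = (b - 3)*(b - 2)*(b + 3)*(b^3 - 12*b^2 + 47*b - 60) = (b - 3)^2*(b - 2)*(b + 3)*(b^2 - 9*b + 20) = (b - 4)*(b - 3)^2*(b - 2)*(b + 3)*(b - 5)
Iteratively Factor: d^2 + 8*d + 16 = (d + 4)*(d + 4)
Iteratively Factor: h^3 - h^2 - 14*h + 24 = (h + 4)*(h^2 - 5*h + 6) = (h - 2)*(h + 4)*(h - 3)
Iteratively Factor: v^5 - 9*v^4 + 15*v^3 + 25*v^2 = (v - 5)*(v^4 - 4*v^3 - 5*v^2) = (v - 5)*(v + 1)*(v^3 - 5*v^2) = v*(v - 5)*(v + 1)*(v^2 - 5*v) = v*(v - 5)^2*(v + 1)*(v)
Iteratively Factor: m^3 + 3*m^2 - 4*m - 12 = (m + 2)*(m^2 + m - 6) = (m - 2)*(m + 2)*(m + 3)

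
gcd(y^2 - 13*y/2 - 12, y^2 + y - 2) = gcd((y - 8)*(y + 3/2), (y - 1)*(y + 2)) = 1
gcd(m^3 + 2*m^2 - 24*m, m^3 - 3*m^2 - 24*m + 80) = m - 4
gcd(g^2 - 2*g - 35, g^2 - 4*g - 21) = g - 7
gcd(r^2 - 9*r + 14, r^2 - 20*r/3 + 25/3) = 1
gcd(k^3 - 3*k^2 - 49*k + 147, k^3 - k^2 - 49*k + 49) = k^2 - 49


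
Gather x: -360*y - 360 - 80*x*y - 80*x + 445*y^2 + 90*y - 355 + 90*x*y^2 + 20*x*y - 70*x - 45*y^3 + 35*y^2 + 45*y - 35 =x*(90*y^2 - 60*y - 150) - 45*y^3 + 480*y^2 - 225*y - 750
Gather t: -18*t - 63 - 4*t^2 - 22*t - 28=-4*t^2 - 40*t - 91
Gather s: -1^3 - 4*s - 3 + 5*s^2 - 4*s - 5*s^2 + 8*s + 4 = 0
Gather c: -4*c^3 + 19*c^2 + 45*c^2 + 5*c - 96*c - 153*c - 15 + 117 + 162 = -4*c^3 + 64*c^2 - 244*c + 264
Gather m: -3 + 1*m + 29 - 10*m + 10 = 36 - 9*m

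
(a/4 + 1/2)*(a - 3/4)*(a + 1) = a^3/4 + 9*a^2/16 - a/16 - 3/8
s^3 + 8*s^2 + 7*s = s*(s + 1)*(s + 7)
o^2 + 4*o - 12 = (o - 2)*(o + 6)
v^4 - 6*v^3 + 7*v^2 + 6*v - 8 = (v - 4)*(v - 2)*(v - 1)*(v + 1)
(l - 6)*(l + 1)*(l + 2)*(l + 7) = l^4 + 4*l^3 - 37*l^2 - 124*l - 84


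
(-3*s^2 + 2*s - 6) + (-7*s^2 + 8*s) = -10*s^2 + 10*s - 6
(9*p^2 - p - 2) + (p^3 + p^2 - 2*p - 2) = p^3 + 10*p^2 - 3*p - 4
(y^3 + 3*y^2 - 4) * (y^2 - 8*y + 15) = y^5 - 5*y^4 - 9*y^3 + 41*y^2 + 32*y - 60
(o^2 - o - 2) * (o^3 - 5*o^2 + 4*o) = o^5 - 6*o^4 + 7*o^3 + 6*o^2 - 8*o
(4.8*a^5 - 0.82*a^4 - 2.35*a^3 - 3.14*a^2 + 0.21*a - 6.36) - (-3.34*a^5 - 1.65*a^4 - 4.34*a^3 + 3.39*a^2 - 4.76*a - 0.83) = 8.14*a^5 + 0.83*a^4 + 1.99*a^3 - 6.53*a^2 + 4.97*a - 5.53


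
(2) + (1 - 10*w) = 3 - 10*w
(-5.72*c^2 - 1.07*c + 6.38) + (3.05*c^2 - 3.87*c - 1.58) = -2.67*c^2 - 4.94*c + 4.8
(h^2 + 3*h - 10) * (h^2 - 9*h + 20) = h^4 - 6*h^3 - 17*h^2 + 150*h - 200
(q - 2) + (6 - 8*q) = 4 - 7*q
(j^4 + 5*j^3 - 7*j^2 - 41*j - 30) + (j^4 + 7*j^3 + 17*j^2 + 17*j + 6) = 2*j^4 + 12*j^3 + 10*j^2 - 24*j - 24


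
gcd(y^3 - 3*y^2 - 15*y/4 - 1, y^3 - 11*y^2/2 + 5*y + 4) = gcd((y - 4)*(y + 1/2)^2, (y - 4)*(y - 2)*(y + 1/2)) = y^2 - 7*y/2 - 2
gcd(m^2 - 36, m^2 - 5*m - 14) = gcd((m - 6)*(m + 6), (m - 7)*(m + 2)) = 1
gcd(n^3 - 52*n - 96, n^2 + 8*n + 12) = n^2 + 8*n + 12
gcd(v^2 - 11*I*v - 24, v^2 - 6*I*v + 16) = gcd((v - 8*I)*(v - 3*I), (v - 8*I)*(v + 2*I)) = v - 8*I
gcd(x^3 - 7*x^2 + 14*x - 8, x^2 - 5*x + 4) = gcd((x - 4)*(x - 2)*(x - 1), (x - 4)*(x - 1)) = x^2 - 5*x + 4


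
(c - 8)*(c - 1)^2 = c^3 - 10*c^2 + 17*c - 8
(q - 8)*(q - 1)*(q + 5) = q^3 - 4*q^2 - 37*q + 40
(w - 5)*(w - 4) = w^2 - 9*w + 20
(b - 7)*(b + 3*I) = b^2 - 7*b + 3*I*b - 21*I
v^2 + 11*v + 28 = (v + 4)*(v + 7)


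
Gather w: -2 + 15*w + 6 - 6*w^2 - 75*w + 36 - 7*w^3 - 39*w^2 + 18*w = -7*w^3 - 45*w^2 - 42*w + 40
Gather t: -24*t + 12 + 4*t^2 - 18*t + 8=4*t^2 - 42*t + 20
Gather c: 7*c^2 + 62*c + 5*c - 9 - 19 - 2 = 7*c^2 + 67*c - 30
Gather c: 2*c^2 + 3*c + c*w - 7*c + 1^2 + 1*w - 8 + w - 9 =2*c^2 + c*(w - 4) + 2*w - 16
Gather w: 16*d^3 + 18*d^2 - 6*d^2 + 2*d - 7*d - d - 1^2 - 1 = 16*d^3 + 12*d^2 - 6*d - 2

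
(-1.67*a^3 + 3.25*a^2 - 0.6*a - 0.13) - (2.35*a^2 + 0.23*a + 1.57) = -1.67*a^3 + 0.9*a^2 - 0.83*a - 1.7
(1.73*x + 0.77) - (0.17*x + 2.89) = 1.56*x - 2.12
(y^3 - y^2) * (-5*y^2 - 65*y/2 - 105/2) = -5*y^5 - 55*y^4/2 - 20*y^3 + 105*y^2/2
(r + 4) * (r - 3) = r^2 + r - 12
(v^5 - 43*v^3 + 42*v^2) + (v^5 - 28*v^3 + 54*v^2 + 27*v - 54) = 2*v^5 - 71*v^3 + 96*v^2 + 27*v - 54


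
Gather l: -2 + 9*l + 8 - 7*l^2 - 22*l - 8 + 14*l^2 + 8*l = 7*l^2 - 5*l - 2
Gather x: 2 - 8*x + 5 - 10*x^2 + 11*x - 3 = -10*x^2 + 3*x + 4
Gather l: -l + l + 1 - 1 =0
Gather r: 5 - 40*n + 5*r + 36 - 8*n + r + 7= -48*n + 6*r + 48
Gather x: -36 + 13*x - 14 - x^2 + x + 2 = -x^2 + 14*x - 48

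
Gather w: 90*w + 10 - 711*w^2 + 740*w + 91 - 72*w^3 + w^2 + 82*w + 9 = -72*w^3 - 710*w^2 + 912*w + 110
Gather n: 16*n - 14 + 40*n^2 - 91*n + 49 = 40*n^2 - 75*n + 35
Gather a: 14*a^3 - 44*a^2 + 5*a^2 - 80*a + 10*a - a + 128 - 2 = 14*a^3 - 39*a^2 - 71*a + 126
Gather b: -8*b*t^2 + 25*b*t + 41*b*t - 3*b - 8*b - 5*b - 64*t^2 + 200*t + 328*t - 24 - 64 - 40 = b*(-8*t^2 + 66*t - 16) - 64*t^2 + 528*t - 128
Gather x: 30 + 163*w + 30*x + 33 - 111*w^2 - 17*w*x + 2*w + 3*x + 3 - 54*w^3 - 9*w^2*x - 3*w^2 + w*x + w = -54*w^3 - 114*w^2 + 166*w + x*(-9*w^2 - 16*w + 33) + 66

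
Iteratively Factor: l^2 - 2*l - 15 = (l - 5)*(l + 3)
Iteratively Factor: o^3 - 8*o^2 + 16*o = (o)*(o^2 - 8*o + 16) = o*(o - 4)*(o - 4)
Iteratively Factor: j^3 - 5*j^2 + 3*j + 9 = (j - 3)*(j^2 - 2*j - 3) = (j - 3)^2*(j + 1)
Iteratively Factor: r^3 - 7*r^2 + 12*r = (r)*(r^2 - 7*r + 12) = r*(r - 3)*(r - 4)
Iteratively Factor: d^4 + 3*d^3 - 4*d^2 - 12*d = (d)*(d^3 + 3*d^2 - 4*d - 12) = d*(d + 3)*(d^2 - 4) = d*(d - 2)*(d + 3)*(d + 2)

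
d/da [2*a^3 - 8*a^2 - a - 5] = 6*a^2 - 16*a - 1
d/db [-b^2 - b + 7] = -2*b - 1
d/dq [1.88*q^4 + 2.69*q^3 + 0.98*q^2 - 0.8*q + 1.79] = 7.52*q^3 + 8.07*q^2 + 1.96*q - 0.8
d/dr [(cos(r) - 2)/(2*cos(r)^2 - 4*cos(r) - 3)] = (-8*cos(r) + cos(2*r) + 12)*sin(r)/(4*cos(r) - cos(2*r) + 2)^2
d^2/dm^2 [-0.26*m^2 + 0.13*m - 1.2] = -0.520000000000000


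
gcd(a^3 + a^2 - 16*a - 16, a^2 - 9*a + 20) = a - 4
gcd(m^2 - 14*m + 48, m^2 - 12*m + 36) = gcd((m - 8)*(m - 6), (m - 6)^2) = m - 6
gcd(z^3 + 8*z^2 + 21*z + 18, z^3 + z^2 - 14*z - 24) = z^2 + 5*z + 6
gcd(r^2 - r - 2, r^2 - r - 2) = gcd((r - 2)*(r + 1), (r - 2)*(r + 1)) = r^2 - r - 2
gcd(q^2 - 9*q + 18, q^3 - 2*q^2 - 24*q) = q - 6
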